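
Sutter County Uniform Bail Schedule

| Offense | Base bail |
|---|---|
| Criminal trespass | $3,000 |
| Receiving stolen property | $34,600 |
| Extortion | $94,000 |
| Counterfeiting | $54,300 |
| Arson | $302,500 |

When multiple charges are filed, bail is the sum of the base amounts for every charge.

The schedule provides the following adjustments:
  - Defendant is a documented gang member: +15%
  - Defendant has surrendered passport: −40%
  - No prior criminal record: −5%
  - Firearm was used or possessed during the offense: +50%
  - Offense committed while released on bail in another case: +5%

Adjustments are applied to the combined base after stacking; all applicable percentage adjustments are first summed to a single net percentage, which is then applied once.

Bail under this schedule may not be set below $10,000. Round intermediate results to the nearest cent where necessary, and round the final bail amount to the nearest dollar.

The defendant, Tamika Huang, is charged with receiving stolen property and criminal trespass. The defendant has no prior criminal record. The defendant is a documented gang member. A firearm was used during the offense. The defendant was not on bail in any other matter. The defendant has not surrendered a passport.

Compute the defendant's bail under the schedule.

Base amounts from the schedule: receiving stolen property $34,600; criminal trespass $3,000.
Stacking rule: sum of all bases. $34,600 + $3,000 = $37,600.
Net percentage adjustment: +15% −5% +50% = +60%. $37,600 × 1.6 = $60,160.
$60,160 is at or above the $10,000 minimum.

$60,160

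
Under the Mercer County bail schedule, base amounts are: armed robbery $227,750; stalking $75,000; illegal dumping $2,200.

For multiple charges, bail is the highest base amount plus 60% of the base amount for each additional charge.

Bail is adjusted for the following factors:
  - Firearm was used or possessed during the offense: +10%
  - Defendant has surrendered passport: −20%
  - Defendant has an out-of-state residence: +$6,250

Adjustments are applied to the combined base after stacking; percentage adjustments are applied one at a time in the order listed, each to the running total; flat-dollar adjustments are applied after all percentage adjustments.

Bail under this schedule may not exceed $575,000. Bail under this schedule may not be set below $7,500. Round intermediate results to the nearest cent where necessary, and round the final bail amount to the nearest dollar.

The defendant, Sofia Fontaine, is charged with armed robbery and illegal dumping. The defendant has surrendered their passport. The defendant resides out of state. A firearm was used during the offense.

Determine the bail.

Base amounts from the schedule: armed robbery $227,750; illegal dumping $2,200.
Stacking rule: highest base plus 60% of each additional charge. Highest is armed robbery at $227,750. Additional: $2,200 × 60% = $1,320. Combined base = $227,750 + $1,320 = $229,070.
Firearm was used or possessed during the offense (+10%): $229,070 × 1.1 = $251,977.
Defendant has surrendered passport (−20%): $251,977 × 0.8 = $201,581.60.
Defendant has an out-of-state residence (+$6,250 flat): $201,581.60 + $6,250 = $207,831.60.
$207,831.60 is within the $575,000 maximum.
$207,831.60 is at or above the $7,500 minimum.
Rounded to the nearest dollar: $207,832.

$207,832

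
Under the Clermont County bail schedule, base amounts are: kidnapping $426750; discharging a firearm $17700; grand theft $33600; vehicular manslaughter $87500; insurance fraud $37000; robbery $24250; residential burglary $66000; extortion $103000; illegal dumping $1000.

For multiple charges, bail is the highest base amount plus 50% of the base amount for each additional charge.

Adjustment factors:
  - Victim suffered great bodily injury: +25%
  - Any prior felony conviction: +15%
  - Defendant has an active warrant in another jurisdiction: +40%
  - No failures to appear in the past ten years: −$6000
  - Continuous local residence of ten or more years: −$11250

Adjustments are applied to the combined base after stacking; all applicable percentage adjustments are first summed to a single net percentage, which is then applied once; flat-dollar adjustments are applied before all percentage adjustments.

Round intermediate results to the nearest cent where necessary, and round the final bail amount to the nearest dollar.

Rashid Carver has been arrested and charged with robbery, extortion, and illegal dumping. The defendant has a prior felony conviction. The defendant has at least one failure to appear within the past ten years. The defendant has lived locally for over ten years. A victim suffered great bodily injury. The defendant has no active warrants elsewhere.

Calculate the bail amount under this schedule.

$146125

Base amounts from the schedule: robbery $24250; extortion $103000; illegal dumping $1000.
Stacking rule: highest base plus 50% of each additional charge. Highest is extortion at $103000. Additional: $24250 × 50% = $12125; $1000 × 50% = $500. Combined base = $103000 + $12625 = $115625.
Continuous local residence of ten or more years (−$11250 flat): $115625 − $11250 = $104375.
Net percentage adjustment: +25% +15% = +40%. $104375 × 1.4 = $146125.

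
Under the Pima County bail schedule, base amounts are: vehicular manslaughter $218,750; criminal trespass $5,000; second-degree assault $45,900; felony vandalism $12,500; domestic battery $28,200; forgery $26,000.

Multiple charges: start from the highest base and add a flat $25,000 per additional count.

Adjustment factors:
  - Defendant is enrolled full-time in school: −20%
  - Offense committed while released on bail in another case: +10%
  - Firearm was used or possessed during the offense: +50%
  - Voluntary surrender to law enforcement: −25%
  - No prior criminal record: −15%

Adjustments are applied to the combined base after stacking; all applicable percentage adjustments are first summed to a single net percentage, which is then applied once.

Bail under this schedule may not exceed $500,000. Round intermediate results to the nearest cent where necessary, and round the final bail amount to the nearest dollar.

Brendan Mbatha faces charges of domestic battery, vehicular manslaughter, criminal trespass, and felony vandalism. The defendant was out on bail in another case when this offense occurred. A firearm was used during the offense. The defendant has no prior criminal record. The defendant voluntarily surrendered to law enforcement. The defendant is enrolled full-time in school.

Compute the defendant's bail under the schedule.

$293,750

Base amounts from the schedule: domestic battery $28,200; vehicular manslaughter $218,750; criminal trespass $5,000; felony vandalism $12,500.
Stacking rule: highest base plus $25,000 per additional charge. Highest is vehicular manslaughter at $218,750; 3 additional charges → +$75,000. Combined base = $293,750.
Net percentage adjustment: −20% +10% +50% −25% −15% = +0%. $293,750 × 1 = $293,750.
$293,750 is within the $500,000 maximum.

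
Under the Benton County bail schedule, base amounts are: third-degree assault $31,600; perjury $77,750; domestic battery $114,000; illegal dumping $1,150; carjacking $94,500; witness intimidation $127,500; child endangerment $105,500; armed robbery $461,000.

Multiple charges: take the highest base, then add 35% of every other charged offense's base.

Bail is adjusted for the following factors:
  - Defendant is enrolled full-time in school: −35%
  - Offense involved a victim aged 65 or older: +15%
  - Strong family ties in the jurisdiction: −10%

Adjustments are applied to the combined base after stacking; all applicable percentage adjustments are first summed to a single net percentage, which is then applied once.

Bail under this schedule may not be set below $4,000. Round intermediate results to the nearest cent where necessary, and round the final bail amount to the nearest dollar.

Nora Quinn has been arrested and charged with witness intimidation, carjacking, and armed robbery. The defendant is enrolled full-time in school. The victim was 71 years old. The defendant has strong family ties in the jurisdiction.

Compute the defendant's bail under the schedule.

Base amounts from the schedule: witness intimidation $127,500; carjacking $94,500; armed robbery $461,000.
Stacking rule: highest base plus 35% of each additional charge. Highest is armed robbery at $461,000. Additional: $127,500 × 35% = $44,625; $94,500 × 35% = $33,075. Combined base = $461,000 + $77,700 = $538,700.
Net percentage adjustment: −35% +15% −10% = −30%. $538,700 × 0.7 = $377,090.
$377,090 is at or above the $4,000 minimum.

$377,090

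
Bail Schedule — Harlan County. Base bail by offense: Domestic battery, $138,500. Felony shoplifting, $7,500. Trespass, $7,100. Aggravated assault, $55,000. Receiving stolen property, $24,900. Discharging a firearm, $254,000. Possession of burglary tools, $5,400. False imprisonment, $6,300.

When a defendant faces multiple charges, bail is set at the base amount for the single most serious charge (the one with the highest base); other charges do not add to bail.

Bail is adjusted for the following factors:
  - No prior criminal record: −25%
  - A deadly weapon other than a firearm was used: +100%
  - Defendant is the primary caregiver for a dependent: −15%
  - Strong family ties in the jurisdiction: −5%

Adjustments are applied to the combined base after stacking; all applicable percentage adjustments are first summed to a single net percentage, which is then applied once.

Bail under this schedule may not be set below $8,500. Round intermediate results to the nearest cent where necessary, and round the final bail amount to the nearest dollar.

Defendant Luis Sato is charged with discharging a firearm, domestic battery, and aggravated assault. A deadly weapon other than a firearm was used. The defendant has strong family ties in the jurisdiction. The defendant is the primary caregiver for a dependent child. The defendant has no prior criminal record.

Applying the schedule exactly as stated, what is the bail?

Base amounts from the schedule: discharging a firearm $254,000; domestic battery $138,500; aggravated assault $55,000.
Stacking rule: use the highest base only. Highest is discharging a firearm at $254,000. Combined base = $254,000.
Net percentage adjustment: −25% +100% −15% −5% = +55%. $254,000 × 1.55 = $393,700.
$393,700 is at or above the $8,500 minimum.

$393,700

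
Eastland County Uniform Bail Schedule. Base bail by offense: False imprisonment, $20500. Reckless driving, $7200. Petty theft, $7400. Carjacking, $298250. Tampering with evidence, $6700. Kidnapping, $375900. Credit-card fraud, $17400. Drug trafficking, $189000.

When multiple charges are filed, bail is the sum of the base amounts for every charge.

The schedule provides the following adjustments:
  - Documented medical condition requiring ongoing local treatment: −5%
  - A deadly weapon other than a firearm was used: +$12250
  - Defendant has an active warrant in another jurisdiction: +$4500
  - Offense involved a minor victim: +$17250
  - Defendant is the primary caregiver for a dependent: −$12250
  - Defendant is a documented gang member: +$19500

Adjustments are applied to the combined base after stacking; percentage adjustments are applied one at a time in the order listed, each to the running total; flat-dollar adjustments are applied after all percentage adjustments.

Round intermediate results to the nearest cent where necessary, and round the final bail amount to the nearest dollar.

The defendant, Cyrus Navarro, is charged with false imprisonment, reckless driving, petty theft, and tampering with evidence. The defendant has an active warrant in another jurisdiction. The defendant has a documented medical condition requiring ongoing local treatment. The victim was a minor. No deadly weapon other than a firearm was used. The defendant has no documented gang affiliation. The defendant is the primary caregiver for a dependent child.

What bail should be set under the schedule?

Base amounts from the schedule: false imprisonment $20500; reckless driving $7200; petty theft $7400; tampering with evidence $6700.
Stacking rule: sum of all bases. $20500 + $7200 + $7400 + $6700 = $41800.
Documented medical condition requiring ongoing local treatment (−5%): $41800 × 0.95 = $39710.
Defendant has an active warrant in another jurisdiction (+$4500 flat): $39710 + $4500 = $44210.
Offense involved a minor victim (+$17250 flat): $44210 + $17250 = $61460.
Defendant is the primary caregiver for a dependent (−$12250 flat): $61460 − $12250 = $49210.

$49210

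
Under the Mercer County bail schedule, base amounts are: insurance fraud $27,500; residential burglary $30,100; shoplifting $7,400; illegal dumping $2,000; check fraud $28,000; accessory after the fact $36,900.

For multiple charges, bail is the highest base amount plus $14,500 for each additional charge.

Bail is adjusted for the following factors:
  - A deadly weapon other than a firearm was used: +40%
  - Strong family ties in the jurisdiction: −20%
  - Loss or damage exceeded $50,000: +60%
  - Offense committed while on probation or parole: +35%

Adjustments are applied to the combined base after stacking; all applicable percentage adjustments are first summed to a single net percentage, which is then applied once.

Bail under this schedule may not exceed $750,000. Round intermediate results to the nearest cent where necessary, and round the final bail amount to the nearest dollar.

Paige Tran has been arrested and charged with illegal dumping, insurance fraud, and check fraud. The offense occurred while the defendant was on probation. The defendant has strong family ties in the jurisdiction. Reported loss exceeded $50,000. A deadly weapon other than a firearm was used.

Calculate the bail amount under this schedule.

Base amounts from the schedule: illegal dumping $2,000; insurance fraud $27,500; check fraud $28,000.
Stacking rule: highest base plus $14,500 per additional charge. Highest is check fraud at $28,000; 2 additional charges → +$29,000. Combined base = $57,000.
Net percentage adjustment: +40% −20% +60% +35% = +115%. $57,000 × 2.15 = $122,550.
$122,550 is within the $750,000 maximum.

$122,550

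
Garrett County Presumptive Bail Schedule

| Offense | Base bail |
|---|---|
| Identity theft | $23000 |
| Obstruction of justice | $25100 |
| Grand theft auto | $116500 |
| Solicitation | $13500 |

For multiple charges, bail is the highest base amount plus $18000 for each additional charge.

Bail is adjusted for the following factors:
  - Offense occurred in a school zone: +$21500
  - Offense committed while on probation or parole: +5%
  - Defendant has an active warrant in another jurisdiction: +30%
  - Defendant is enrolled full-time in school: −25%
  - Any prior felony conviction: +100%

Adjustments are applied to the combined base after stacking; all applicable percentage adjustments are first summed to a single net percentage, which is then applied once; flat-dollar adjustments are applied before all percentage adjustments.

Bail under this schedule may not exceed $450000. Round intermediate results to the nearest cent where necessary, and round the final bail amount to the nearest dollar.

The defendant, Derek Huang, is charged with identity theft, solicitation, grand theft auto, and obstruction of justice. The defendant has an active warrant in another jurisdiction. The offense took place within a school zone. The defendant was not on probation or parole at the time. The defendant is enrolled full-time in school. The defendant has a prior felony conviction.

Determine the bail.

$393600

Base amounts from the schedule: identity theft $23000; solicitation $13500; grand theft auto $116500; obstruction of justice $25100.
Stacking rule: highest base plus $18000 per additional charge. Highest is grand theft auto at $116500; 3 additional charges → +$54000. Combined base = $170500.
Offense occurred in a school zone (+$21500 flat): $170500 + $21500 = $192000.
Net percentage adjustment: +30% −25% +100% = +105%. $192000 × 2.05 = $393600.
$393600 is within the $450000 maximum.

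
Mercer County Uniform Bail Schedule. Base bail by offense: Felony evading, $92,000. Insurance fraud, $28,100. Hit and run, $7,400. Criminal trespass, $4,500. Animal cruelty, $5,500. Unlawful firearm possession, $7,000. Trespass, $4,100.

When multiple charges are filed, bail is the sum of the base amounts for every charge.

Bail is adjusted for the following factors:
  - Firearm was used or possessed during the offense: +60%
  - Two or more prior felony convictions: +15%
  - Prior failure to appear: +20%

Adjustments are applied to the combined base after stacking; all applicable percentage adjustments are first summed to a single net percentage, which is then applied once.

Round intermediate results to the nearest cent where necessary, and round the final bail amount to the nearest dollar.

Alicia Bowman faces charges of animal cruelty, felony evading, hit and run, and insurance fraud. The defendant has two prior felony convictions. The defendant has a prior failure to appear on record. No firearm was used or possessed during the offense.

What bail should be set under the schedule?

Base amounts from the schedule: animal cruelty $5,500; felony evading $92,000; hit and run $7,400; insurance fraud $28,100.
Stacking rule: sum of all bases. $5,500 + $92,000 + $7,400 + $28,100 = $133,000.
Net percentage adjustment: +15% +20% = +35%. $133,000 × 1.35 = $179,550.

$179,550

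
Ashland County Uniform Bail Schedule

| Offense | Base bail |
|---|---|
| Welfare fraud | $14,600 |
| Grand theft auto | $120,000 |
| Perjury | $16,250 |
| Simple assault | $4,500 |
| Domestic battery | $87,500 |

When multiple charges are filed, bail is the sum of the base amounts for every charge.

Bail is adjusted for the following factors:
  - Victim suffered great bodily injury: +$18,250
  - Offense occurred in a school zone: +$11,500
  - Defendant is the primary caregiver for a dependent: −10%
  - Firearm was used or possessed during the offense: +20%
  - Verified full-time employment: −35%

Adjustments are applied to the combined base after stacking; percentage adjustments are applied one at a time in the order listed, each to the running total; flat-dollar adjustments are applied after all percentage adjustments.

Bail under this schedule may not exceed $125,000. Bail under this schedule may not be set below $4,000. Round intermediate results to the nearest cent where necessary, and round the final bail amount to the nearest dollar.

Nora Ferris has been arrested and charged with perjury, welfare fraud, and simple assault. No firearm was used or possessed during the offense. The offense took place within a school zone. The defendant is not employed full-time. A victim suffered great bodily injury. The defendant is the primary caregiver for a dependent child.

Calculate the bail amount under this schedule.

Base amounts from the schedule: perjury $16,250; welfare fraud $14,600; simple assault $4,500.
Stacking rule: sum of all bases. $16,250 + $14,600 + $4,500 = $35,350.
Defendant is the primary caregiver for a dependent (−10%): $35,350 × 0.9 = $31,815.
Victim suffered great bodily injury (+$18,250 flat): $31,815 + $18,250 = $50,065.
Offense occurred in a school zone (+$11,500 flat): $50,065 + $11,500 = $61,565.
$61,565 is within the $125,000 maximum.
$61,565 is at or above the $4,000 minimum.

$61,565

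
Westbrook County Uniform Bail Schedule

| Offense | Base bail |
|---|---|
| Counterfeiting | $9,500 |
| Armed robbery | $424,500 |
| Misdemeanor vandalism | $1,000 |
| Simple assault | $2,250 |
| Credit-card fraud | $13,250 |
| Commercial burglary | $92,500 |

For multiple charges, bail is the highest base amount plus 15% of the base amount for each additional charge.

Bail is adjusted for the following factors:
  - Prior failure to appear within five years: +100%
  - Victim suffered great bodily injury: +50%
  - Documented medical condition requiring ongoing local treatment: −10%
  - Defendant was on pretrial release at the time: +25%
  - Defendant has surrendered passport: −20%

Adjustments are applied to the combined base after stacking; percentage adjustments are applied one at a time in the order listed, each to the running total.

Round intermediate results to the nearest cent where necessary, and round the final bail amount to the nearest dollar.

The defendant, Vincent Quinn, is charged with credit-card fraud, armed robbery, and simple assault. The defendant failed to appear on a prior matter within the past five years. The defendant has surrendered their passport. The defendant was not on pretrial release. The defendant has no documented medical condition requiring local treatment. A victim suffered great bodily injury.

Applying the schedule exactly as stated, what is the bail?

$1,024,380

Base amounts from the schedule: credit-card fraud $13,250; armed robbery $424,500; simple assault $2,250.
Stacking rule: highest base plus 15% of each additional charge. Highest is armed robbery at $424,500. Additional: $13,250 × 15% = $1,987.50; $2,250 × 15% = $337.50. Combined base = $424,500 + $2,325 = $426,825.
Prior failure to appear within five years (+100%): $426,825 × 2 = $853,650.
Victim suffered great bodily injury (+50%): $853,650 × 1.5 = $1,280,475.
Defendant has surrendered passport (−20%): $1,280,475 × 0.8 = $1,024,380.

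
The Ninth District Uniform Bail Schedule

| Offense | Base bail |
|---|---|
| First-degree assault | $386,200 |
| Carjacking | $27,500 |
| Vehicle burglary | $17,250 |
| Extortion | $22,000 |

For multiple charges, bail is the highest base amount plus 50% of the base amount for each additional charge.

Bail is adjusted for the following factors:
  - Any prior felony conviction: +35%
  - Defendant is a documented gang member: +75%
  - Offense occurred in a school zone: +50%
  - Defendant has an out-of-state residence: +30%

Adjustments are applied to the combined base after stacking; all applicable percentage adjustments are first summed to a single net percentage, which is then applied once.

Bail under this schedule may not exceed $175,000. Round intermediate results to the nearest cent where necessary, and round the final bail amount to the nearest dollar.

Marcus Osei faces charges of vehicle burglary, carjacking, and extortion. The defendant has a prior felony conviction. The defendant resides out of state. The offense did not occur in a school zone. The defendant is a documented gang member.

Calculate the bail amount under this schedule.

$113,100

Base amounts from the schedule: vehicle burglary $17,250; carjacking $27,500; extortion $22,000.
Stacking rule: highest base plus 50% of each additional charge. Highest is carjacking at $27,500. Additional: $17,250 × 50% = $8,625; $22,000 × 50% = $11,000. Combined base = $27,500 + $19,625 = $47,125.
Net percentage adjustment: +35% +75% +30% = +140%. $47,125 × 2.4 = $113,100.
$113,100 is within the $175,000 maximum.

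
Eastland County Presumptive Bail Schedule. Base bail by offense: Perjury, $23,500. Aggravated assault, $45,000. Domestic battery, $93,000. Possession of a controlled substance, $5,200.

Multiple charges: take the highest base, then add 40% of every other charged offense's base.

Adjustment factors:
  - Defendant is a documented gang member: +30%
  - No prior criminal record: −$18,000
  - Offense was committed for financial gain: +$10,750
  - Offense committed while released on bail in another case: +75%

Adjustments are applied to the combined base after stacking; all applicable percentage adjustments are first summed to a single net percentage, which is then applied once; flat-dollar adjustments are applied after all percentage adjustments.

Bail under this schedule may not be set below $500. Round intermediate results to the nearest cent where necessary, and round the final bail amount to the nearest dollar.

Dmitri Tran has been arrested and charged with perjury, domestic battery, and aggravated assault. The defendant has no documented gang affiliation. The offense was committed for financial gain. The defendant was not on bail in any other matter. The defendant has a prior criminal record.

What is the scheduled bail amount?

$131,150

Base amounts from the schedule: perjury $23,500; domestic battery $93,000; aggravated assault $45,000.
Stacking rule: highest base plus 40% of each additional charge. Highest is domestic battery at $93,000. Additional: $23,500 × 40% = $9,400; $45,000 × 40% = $18,000. Combined base = $93,000 + $27,400 = $120,400.
Offense was committed for financial gain (+$10,750 flat): $120,400 + $10,750 = $131,150.
$131,150 is at or above the $500 minimum.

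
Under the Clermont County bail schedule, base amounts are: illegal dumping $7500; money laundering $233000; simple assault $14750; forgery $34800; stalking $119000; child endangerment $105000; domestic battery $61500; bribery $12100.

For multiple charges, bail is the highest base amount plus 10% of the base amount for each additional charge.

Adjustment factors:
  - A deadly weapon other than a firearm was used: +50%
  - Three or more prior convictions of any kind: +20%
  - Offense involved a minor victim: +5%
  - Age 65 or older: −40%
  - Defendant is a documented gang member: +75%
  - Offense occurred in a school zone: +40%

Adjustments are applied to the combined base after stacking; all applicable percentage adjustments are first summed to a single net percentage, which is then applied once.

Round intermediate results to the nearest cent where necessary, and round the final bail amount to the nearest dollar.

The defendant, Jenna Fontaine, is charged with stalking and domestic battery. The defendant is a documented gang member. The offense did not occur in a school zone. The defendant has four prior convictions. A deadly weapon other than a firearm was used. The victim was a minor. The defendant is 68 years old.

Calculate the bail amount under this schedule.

Base amounts from the schedule: stalking $119000; domestic battery $61500.
Stacking rule: highest base plus 10% of each additional charge. Highest is stalking at $119000. Additional: $61500 × 10% = $6150. Combined base = $119000 + $6150 = $125150.
Net percentage adjustment: +50% +20% +5% −40% +75% = +110%. $125150 × 2.1 = $262815.

$262815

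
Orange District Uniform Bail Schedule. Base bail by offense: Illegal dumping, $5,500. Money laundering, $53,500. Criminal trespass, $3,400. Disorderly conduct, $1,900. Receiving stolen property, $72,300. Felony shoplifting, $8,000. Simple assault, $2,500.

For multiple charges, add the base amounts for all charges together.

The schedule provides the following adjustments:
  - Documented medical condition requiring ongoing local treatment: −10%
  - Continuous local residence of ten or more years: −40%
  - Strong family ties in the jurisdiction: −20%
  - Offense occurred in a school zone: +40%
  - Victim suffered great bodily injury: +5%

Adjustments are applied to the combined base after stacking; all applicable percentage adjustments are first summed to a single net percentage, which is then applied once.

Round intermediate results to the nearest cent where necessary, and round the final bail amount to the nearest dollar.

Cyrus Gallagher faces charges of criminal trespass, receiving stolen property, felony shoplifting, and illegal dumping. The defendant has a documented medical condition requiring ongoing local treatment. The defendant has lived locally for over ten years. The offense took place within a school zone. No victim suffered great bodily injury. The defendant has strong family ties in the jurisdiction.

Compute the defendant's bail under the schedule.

Base amounts from the schedule: criminal trespass $3,400; receiving stolen property $72,300; felony shoplifting $8,000; illegal dumping $5,500.
Stacking rule: sum of all bases. $3,400 + $72,300 + $8,000 + $5,500 = $89,200.
Net percentage adjustment: −10% −40% −20% +40% = −30%. $89,200 × 0.7 = $62,440.

$62,440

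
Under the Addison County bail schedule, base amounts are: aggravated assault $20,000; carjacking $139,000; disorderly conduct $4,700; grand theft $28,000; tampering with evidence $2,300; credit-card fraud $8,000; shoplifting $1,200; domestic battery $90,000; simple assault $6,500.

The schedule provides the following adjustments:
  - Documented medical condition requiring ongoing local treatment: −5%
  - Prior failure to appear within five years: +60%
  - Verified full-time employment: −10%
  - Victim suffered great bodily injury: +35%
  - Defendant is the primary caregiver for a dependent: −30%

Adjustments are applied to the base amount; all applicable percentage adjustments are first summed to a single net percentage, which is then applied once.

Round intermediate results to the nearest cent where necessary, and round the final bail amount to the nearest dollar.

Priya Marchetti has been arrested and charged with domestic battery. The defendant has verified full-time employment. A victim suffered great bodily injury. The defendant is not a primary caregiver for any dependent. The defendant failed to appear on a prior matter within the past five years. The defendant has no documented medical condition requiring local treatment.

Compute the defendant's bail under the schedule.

$166,500

Base amounts from the schedule: domestic battery $90,000.
Single charge. Combined base = $90,000.
Net percentage adjustment: +60% −10% +35% = +85%. $90,000 × 1.85 = $166,500.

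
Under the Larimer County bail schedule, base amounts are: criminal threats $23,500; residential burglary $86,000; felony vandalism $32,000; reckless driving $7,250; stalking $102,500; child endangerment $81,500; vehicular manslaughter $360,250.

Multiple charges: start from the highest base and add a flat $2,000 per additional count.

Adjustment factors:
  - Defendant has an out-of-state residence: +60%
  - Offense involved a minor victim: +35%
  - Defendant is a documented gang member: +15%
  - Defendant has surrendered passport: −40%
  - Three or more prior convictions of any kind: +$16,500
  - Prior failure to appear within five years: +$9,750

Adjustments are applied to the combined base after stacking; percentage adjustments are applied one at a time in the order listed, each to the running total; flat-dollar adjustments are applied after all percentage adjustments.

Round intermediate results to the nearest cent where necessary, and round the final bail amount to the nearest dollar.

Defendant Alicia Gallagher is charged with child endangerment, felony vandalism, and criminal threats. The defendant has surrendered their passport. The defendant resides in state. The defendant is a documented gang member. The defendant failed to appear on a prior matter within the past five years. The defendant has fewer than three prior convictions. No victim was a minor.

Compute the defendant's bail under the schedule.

Base amounts from the schedule: child endangerment $81,500; felony vandalism $32,000; criminal threats $23,500.
Stacking rule: highest base plus $2,000 per additional charge. Highest is child endangerment at $81,500; 2 additional charges → +$4,000. Combined base = $85,500.
Defendant is a documented gang member (+15%): $85,500 × 1.15 = $98,325.
Defendant has surrendered passport (−40%): $98,325 × 0.6 = $58,995.
Prior failure to appear within five years (+$9,750 flat): $58,995 + $9,750 = $68,745.

$68,745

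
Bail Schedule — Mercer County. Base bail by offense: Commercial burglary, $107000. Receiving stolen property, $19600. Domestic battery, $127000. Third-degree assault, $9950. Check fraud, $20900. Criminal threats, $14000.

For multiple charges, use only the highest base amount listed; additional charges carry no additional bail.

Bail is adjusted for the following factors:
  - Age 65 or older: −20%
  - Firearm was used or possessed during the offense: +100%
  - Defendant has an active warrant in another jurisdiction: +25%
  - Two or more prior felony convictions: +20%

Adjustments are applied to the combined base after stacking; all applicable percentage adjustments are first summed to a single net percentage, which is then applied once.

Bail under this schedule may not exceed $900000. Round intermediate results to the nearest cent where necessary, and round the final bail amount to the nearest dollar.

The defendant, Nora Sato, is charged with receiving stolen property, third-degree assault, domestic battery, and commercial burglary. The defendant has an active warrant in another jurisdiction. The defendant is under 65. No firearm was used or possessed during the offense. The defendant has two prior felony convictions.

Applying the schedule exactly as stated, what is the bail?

Base amounts from the schedule: receiving stolen property $19600; third-degree assault $9950; domestic battery $127000; commercial burglary $107000.
Stacking rule: use the highest base only. Highest is domestic battery at $127000. Combined base = $127000.
Net percentage adjustment: +25% +20% = +45%. $127000 × 1.45 = $184150.
$184150 is within the $900000 maximum.

$184150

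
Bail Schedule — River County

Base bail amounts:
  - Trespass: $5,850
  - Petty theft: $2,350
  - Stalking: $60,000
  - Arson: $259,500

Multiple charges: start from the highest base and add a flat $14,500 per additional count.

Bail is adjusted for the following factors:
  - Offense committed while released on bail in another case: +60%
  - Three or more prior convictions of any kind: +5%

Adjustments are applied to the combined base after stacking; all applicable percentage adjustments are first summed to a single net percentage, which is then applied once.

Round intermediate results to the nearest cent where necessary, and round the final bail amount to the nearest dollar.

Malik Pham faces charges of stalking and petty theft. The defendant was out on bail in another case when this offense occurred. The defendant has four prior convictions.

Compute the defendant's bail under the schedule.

Base amounts from the schedule: stalking $60,000; petty theft $2,350.
Stacking rule: highest base plus $14,500 per additional charge. Highest is stalking at $60,000; 1 additional charge → +$14,500. Combined base = $74,500.
Net percentage adjustment: +60% +5% = +65%. $74,500 × 1.65 = $122,925.

$122,925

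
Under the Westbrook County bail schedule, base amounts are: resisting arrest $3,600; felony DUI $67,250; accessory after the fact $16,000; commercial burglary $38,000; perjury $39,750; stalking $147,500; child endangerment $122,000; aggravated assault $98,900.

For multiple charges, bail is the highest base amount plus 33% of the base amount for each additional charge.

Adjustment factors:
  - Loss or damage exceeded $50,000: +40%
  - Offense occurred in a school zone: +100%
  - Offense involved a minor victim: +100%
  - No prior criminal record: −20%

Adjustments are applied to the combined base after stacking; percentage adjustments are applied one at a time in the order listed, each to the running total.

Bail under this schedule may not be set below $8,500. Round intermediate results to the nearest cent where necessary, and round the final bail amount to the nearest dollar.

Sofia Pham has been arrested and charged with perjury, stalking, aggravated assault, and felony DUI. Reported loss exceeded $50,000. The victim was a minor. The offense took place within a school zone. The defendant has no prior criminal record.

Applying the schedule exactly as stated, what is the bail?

$965,203

Base amounts from the schedule: perjury $39,750; stalking $147,500; aggravated assault $98,900; felony DUI $67,250.
Stacking rule: highest base plus 33% of each additional charge. Highest is stalking at $147,500. Additional: $39,750 × 33% = $13,117.50; $98,900 × 33% = $32,637; $67,250 × 33% = $22,192.50. Combined base = $147,500 + $67,947 = $215,447.
Loss or damage exceeded $50,000 (+40%): $215,447 × 1.4 = $301,625.80.
Offense occurred in a school zone (+100%): $301,625.80 × 2 = $603,251.60.
Offense involved a minor victim (+100%): $603,251.60 × 2 = $1,206,503.20.
No prior criminal record (−20%): $1,206,503.20 × 0.8 = $965,202.56.
$965,202.56 is at or above the $8,500 minimum.
Rounded to the nearest dollar: $965,203.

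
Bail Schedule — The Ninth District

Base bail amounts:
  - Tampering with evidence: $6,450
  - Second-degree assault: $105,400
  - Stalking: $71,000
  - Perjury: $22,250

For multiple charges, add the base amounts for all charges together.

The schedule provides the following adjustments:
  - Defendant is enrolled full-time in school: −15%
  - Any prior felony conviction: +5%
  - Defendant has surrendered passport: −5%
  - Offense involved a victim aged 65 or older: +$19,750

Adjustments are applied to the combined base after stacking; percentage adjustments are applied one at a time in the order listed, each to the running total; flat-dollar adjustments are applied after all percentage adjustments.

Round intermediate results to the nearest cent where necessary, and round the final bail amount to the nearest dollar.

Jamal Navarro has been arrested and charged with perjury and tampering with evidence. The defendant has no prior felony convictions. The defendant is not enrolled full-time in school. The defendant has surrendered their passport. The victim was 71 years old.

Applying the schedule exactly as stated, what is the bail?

$47,015

Base amounts from the schedule: perjury $22,250; tampering with evidence $6,450.
Stacking rule: sum of all bases. $22,250 + $6,450 = $28,700.
Defendant has surrendered passport (−5%): $28,700 × 0.95 = $27,265.
Offense involved a victim aged 65 or older (+$19,750 flat): $27,265 + $19,750 = $47,015.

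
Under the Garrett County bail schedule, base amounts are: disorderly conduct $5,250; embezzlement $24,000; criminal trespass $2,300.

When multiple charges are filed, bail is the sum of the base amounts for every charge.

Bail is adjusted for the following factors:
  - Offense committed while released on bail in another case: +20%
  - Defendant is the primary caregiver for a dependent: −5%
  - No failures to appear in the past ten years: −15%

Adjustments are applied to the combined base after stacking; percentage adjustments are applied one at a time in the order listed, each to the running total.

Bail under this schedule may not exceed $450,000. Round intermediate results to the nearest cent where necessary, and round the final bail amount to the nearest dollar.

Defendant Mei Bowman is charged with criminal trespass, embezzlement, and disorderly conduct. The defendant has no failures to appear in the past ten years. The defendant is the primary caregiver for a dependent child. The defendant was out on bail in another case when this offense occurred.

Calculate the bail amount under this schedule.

Base amounts from the schedule: criminal trespass $2,300; embezzlement $24,000; disorderly conduct $5,250.
Stacking rule: sum of all bases. $2,300 + $24,000 + $5,250 = $31,550.
Offense committed while released on bail in another case (+20%): $31,550 × 1.2 = $37,860.
Defendant is the primary caregiver for a dependent (−5%): $37,860 × 0.95 = $35,967.
No failures to appear in the past ten years (−15%): $35,967 × 0.85 = $30,571.95.
$30,571.95 is within the $450,000 maximum.
Rounded to the nearest dollar: $30,572.

$30,572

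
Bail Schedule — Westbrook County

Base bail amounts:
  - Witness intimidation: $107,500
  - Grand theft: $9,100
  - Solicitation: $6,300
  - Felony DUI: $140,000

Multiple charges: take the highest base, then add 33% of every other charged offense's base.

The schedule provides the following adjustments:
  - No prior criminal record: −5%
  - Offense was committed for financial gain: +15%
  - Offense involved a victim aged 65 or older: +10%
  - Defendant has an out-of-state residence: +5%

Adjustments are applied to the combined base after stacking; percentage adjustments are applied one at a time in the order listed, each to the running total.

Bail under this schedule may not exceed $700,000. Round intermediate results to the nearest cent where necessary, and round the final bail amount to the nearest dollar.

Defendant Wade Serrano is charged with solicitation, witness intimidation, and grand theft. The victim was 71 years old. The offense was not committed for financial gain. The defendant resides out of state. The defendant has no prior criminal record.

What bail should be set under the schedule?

$123,531

Base amounts from the schedule: solicitation $6,300; witness intimidation $107,500; grand theft $9,100.
Stacking rule: highest base plus 33% of each additional charge. Highest is witness intimidation at $107,500. Additional: $6,300 × 33% = $2,079; $9,100 × 33% = $3,003. Combined base = $107,500 + $5,082 = $112,582.
No prior criminal record (−5%): $112,582 × 0.95 = $106,952.90.
Offense involved a victim aged 65 or older (+10%): $106,952.90 × 1.1 = $117,648.19.
Defendant has an out-of-state residence (+5%): $117,648.19 × 1.05 = $123,530.60.
$123,530.60 is within the $700,000 maximum.
Rounded to the nearest dollar: $123,531.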